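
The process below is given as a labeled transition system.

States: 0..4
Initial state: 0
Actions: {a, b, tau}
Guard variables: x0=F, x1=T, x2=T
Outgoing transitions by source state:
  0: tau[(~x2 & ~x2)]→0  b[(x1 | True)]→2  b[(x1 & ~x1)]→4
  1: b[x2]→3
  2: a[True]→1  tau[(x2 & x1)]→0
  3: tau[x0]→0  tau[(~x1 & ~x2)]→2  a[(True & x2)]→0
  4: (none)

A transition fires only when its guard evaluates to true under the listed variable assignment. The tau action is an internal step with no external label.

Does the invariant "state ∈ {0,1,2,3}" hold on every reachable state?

Answer: INVARIANT HOLDS

Trace:
Inv-set: {0,1,2,3}
Reachable = {0,1,2,3}
  0: ok
  1: ok
  2: ok
  3: ok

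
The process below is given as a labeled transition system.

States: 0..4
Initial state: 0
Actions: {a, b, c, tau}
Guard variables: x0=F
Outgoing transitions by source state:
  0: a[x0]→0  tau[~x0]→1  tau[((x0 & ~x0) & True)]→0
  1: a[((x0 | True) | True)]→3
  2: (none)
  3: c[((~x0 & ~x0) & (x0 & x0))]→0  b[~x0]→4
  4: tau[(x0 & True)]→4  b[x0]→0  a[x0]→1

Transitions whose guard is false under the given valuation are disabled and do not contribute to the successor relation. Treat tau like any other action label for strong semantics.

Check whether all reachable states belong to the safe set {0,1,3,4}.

Answer: INVARIANT HOLDS

Trace:
Inv-set: {0,1,3,4}
R = {0,1,3,4}
  0: ✓
  1: ✓
  3: ✓
  4: ✓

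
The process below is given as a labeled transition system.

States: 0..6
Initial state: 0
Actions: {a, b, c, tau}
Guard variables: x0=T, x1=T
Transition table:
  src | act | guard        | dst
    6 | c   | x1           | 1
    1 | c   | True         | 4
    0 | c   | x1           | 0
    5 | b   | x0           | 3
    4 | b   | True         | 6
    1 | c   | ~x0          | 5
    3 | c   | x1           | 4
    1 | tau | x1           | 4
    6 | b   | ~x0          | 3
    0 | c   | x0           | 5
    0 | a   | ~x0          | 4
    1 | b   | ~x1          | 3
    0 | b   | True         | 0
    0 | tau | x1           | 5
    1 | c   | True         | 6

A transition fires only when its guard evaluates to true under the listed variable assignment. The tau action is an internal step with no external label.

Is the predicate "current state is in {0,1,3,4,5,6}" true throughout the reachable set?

Answer: INVARIANT HOLDS

Working:
Inv-set: {0,1,3,4,5,6}
R = {0,1,3,4,5,6}
  0: safe
  1: safe
  3: safe
  4: safe
  5: safe
  6: safe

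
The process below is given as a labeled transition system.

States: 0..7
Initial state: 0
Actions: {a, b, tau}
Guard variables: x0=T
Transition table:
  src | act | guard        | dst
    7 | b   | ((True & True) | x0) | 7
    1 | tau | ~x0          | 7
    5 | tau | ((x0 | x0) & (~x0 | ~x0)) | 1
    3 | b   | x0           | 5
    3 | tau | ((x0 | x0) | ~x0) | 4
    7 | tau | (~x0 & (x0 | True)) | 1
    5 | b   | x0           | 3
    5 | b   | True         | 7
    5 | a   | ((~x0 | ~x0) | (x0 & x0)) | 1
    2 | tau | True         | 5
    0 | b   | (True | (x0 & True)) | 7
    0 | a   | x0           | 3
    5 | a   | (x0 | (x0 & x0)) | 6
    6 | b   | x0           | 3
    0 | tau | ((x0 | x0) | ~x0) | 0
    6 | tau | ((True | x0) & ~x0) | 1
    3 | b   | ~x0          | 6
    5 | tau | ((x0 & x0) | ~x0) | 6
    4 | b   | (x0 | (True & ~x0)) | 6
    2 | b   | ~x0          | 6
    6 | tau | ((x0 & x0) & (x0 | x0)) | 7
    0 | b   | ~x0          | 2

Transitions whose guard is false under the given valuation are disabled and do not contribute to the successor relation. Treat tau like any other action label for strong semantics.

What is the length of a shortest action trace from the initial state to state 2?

Answer: UNREACHABLE

Analysis:
Layered search for 2:
  L0 = {0}
  L1 = {3,7}
  L2 = {4,5}
  L3 = {1,6}
2 never appears.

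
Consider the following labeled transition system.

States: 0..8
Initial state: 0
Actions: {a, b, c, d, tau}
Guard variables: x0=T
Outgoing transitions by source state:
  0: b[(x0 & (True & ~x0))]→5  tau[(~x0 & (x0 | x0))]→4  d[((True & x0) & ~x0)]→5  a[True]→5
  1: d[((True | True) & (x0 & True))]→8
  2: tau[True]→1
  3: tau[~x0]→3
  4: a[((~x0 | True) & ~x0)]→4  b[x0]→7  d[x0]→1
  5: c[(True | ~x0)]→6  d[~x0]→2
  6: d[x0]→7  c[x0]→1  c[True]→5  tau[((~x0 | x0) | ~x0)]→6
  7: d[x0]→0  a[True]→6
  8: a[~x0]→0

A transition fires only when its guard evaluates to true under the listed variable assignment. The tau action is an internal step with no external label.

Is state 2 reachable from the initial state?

Guard filter leaves 12 enabled edge(s).
L0 = {0}
L1 = {5}  cumulative {0,5}
L2 = {6}  cumulative {0,5,6}
L3 = {1,7}  cumulative {0,1,5,6,7}
L4 = {8}  cumulative {0,1,5,6,7,8}
Reach set: {0,1,5,6,7,8}

Answer: UNREACHABLE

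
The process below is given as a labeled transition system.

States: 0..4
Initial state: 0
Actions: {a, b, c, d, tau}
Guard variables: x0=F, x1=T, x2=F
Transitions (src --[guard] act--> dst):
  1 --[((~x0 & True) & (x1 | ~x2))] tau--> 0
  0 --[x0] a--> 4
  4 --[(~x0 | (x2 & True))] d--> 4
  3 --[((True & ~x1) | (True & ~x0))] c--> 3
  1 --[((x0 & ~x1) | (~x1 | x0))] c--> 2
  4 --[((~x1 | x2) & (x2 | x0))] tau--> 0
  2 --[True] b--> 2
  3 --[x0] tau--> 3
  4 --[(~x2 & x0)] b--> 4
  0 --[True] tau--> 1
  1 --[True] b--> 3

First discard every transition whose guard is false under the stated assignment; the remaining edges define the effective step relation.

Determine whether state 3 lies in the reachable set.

After dropping false guards: 6 live edges.
L0 = {0}
L1 = {1}  total {0,1}
L2 = {3}  total {0,1,3}
Reach set: {0,1,3}
trace reaching 3: tau·b

Answer: REACHABLE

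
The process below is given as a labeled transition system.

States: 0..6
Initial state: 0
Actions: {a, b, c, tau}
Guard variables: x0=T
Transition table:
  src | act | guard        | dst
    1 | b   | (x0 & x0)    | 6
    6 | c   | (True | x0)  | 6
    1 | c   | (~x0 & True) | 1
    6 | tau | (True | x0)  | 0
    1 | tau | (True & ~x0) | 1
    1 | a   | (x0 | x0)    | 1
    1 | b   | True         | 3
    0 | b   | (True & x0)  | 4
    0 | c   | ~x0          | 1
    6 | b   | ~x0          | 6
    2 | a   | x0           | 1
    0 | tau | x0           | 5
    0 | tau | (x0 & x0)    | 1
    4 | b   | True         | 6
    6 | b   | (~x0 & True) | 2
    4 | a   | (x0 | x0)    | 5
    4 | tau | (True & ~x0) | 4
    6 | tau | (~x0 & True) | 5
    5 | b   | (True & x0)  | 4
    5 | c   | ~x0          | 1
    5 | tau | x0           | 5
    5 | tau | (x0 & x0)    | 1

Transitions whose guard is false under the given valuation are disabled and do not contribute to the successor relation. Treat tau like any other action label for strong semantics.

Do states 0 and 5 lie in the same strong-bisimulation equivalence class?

Answer: BISIMILAR

Trace:
Compute ~ classes (split until stable):
  P[0] = {{0,1,2,3,4,5,6}}
  P[1] = {{0,5},{1,4},{2},{3},{6}}
  P[2] = {{0,5},{1},{2},{3},{4},{6}}
stable after 3 split(s): 6 block(s)
0∈{0,5}, 5∈{0,5}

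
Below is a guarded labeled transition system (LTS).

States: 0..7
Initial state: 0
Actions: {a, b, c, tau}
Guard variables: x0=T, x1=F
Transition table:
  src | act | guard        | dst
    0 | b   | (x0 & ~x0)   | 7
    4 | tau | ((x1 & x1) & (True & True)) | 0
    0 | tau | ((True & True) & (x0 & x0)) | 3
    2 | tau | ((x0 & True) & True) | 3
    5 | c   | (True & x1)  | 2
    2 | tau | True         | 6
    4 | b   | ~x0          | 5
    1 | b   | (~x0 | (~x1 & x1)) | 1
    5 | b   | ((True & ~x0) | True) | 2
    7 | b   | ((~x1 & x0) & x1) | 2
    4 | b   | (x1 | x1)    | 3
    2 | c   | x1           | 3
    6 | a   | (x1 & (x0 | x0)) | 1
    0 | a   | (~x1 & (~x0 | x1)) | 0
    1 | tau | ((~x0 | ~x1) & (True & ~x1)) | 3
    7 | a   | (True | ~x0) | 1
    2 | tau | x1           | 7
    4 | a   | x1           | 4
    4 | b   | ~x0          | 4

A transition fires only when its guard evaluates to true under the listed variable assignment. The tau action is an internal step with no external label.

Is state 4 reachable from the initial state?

Answer: UNREACHABLE

Analysis:
After dropping false guards: 6 live edges.
Layer 0: {0}
Layer 1: {3}  total {0,3}
Reachable = {0,3}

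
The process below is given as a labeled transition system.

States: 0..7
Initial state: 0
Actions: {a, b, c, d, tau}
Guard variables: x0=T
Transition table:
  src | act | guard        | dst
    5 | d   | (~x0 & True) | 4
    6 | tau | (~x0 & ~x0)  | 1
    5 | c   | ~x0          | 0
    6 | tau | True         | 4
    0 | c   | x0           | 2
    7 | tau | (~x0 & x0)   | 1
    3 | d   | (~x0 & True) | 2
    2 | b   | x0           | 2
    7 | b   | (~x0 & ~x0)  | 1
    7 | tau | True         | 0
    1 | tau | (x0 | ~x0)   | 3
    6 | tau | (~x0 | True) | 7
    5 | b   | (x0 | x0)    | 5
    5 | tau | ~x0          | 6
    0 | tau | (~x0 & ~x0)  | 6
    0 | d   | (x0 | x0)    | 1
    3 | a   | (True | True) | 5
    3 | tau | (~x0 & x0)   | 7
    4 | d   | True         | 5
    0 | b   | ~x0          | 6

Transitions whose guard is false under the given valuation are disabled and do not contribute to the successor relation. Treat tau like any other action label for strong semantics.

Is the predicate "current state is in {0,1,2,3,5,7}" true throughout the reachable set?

Answer: INVARIANT HOLDS

Analysis:
Inv-set: {0,1,2,3,5,7}
Reachable = {0,1,2,3,5}
  0: safe
  1: safe
  2: safe
  3: safe
  5: safe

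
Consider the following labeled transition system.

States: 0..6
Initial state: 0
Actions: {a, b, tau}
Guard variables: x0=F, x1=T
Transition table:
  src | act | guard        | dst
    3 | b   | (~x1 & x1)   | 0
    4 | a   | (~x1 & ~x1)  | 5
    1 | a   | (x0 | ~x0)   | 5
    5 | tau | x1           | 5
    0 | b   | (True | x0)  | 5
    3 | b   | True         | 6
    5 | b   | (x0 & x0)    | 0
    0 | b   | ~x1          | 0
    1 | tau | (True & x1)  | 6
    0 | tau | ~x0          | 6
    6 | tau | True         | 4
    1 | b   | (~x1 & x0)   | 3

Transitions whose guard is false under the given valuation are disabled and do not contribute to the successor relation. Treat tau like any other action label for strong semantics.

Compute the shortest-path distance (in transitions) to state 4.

Breadth-first toward 4:
  Layer 0: {0}
  Layer 1: {5,6}
  Layer 2: {4}
4 enters at depth 2; path tau·tau

Answer: 2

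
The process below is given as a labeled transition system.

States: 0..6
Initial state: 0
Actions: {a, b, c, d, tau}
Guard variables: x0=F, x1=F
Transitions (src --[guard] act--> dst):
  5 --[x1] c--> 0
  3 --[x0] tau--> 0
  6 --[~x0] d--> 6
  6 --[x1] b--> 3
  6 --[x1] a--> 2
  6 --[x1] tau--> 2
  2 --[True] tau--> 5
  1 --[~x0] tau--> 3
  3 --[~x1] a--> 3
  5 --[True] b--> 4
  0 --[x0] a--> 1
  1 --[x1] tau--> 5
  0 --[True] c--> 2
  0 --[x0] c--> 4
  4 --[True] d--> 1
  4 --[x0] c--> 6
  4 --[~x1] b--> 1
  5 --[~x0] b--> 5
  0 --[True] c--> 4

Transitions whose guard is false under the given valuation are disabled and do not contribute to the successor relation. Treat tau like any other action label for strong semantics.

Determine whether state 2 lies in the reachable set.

10 transition(s) survive guard evaluation.
depth 0: {0}
depth 1: {2,4}  total {0,2,4}
depth 2: {1,5}  total {0,1,2,4,5}
depth 3: {3}  total {0,1,2,3,4,5}
Reachable = {0,1,2,3,4,5}
Path to 2: c

Answer: REACHABLE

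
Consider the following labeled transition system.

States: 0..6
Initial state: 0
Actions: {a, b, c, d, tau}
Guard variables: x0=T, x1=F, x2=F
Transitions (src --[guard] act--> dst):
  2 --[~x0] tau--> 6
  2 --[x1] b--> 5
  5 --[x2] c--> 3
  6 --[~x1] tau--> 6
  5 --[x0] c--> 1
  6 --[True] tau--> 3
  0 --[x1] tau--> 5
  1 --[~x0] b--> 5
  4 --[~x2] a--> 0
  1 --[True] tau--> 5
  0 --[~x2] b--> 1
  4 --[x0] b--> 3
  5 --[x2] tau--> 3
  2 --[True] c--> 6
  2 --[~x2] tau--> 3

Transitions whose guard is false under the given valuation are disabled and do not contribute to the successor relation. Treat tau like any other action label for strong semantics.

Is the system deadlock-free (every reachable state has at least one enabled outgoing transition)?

Answer: DEADLOCK-FREE

Trace:
Reachable = {0,1,5}
  0: b→1  [1 exit(s)]
  1: tau→5  [1 exit(s)]
  5: c→1  [1 exit(s)]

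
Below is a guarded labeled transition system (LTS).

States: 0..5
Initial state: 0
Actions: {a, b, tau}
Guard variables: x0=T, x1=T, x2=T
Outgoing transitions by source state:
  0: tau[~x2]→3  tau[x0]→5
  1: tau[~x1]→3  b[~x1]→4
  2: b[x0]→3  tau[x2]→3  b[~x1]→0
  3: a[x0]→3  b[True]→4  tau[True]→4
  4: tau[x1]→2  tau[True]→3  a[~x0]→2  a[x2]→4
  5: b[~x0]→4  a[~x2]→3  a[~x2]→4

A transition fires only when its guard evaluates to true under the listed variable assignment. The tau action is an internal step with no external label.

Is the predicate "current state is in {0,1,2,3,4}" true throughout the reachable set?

Answer: INVARIANT VIOLATED at state 5

Analysis:
Safe = {0,1,2,3,4}
Reach set: {0,5}
  0: ok
  5: VIOLATES
witness against invariant: tau → 5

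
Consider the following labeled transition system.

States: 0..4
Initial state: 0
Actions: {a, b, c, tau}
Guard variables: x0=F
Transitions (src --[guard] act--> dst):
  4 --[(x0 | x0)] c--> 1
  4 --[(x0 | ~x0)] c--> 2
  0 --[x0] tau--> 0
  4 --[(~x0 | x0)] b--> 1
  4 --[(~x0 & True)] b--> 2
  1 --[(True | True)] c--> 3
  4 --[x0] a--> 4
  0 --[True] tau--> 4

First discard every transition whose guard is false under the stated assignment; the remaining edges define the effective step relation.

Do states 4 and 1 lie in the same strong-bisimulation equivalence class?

Answer: NOT BISIMILAR

Working:
Refine partition for ~:
  π0 = {{0,1,2,3,4}}
  π1 = {{0},{1},{2,3},{4}}
Fixed point at round 2; 4 class(es).
[4]={4}  [1]={1}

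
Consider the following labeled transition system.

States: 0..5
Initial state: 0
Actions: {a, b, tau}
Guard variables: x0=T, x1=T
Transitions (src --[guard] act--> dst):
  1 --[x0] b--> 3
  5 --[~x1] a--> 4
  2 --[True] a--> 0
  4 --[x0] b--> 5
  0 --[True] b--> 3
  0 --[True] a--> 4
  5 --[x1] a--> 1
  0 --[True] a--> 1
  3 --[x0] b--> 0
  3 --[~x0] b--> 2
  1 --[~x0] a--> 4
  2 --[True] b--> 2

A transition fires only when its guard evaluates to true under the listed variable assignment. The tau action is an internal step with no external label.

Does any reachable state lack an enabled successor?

R = {0,1,3,4,5}
  0: a→1  a→4  b→3  [3 exit(s)]
  1: b→3  [1 exit(s)]
  3: b→0  [1 exit(s)]
  4: b→5  [1 exit(s)]
  5: a→1  [1 exit(s)]

Answer: DEADLOCK-FREE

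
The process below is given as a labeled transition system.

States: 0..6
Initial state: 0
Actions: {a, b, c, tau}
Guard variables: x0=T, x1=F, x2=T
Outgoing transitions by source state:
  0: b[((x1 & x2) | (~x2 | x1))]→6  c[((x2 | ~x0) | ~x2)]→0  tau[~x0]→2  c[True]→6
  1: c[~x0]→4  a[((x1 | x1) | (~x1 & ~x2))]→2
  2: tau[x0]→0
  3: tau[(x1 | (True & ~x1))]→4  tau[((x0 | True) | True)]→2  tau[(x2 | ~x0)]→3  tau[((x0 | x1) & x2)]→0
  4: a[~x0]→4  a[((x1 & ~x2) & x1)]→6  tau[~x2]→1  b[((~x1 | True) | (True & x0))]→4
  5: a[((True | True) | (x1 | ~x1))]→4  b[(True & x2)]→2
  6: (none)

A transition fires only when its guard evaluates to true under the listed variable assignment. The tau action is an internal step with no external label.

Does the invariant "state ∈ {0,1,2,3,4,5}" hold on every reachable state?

Answer: INVARIANT VIOLATED at state 6

Trace:
Allowed set {0,1,2,3,4,5}
Reach set: {0,6}
  0: ✓
  6: ✗ unsafe
counterexample path to 6: c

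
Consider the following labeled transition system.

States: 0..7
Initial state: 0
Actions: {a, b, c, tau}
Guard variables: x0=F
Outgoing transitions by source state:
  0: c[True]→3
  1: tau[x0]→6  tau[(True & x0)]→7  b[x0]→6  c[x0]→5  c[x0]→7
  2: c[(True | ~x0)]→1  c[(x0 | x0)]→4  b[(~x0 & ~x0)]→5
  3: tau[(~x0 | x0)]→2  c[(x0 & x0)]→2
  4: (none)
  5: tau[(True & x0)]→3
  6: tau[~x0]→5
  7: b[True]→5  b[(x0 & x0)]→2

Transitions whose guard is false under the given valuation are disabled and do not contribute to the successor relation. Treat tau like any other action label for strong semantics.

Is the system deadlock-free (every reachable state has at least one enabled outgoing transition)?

R = {0,1,2,3,5}
  0: c→3  [deg 1]
  1: ∅  [no exit]
  2: b→5  c→1  [deg 2]
  3: tau→2  [deg 1]
  5: ∅  [no exit]
witness 1: c·tau·c

Answer: DEADLOCK at state 1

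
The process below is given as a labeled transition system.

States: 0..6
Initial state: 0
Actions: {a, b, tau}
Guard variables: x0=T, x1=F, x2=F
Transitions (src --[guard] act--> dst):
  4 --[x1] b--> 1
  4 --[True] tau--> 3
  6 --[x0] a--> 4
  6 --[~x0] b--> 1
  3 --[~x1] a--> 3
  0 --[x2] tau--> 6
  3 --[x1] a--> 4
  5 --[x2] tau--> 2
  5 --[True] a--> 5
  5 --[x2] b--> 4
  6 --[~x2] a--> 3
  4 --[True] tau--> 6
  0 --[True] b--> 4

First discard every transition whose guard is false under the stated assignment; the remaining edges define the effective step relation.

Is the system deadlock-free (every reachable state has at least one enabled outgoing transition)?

Reachable = {0,3,4,6}
  0: b→4  [1 out]
  3: a→3  [1 out]
  4: tau→3  tau→6  [2 out]
  6: a→3  a→4  [2 out]

Answer: DEADLOCK-FREE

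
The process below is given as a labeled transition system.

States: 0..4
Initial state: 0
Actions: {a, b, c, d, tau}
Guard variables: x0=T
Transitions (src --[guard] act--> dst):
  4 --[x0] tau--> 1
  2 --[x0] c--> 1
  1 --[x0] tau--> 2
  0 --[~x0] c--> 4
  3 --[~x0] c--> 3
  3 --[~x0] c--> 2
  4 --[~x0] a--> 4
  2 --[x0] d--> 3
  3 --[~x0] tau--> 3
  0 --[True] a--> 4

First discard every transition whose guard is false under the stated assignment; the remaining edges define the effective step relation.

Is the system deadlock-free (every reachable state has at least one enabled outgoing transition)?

Answer: DEADLOCK at state 3

Trace:
R = {0,1,2,3,4}
  0: a→4  [1 exit(s)]
  1: tau→2  [1 exit(s)]
  2: c→1  d→3  [2 exit(s)]
  3: ∅  [deadlock]
  4: tau→1  [1 exit(s)]
Path to 3: a·tau·tau·d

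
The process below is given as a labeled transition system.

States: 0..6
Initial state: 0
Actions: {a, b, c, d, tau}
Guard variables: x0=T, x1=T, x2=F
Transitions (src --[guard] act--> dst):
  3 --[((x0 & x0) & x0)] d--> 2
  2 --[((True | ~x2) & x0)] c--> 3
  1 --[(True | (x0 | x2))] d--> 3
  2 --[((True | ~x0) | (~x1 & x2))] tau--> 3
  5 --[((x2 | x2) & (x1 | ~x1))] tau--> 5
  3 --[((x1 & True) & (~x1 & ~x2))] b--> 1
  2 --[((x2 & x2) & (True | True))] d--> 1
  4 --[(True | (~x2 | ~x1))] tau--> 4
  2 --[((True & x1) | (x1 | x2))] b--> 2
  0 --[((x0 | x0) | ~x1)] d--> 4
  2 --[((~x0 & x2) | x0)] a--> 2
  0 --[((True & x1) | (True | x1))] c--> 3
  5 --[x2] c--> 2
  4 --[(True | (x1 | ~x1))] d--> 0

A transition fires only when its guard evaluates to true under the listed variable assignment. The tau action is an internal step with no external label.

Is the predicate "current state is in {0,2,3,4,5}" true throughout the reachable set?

Allowed set {0,2,3,4,5}
Reach set: {0,2,3,4}
  0: safe
  2: safe
  3: safe
  4: safe

Answer: INVARIANT HOLDS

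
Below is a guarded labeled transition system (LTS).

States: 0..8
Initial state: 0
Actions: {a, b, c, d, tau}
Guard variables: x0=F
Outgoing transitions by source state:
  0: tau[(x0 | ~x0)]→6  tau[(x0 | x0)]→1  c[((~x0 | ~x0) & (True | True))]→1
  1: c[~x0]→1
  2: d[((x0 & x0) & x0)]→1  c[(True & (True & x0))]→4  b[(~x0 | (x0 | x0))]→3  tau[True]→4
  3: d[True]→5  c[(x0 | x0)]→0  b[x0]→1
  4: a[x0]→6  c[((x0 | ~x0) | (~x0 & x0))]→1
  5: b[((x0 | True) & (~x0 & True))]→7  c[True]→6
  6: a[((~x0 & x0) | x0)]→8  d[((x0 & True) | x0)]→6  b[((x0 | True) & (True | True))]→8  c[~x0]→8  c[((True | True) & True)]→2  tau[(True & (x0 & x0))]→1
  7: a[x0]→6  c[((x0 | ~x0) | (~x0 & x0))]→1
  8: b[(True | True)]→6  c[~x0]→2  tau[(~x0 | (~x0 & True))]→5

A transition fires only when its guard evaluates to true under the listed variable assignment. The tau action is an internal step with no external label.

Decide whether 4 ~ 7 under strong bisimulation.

Compute ~ classes (split until stable):
  π0 = {{0,1,2,3,4,5,6,7,8}}
  π1 = {{0},{1,4,7},{2},{3},{5,6},{8}}
  π2 = {{0},{1,4,7},{2},{3},{5},{6},{8}}
7 equivalence class(es) (converged in 3)
4∈{1,4,7}, 7∈{1,4,7}

Answer: BISIMILAR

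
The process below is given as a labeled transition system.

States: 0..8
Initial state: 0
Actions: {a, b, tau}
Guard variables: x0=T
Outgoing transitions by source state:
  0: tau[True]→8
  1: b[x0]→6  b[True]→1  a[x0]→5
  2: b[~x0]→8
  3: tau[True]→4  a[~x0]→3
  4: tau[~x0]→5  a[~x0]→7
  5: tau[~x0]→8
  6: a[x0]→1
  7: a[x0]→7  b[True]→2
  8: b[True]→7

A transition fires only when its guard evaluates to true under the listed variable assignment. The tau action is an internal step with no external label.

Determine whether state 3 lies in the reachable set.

9 transition(s) survive guard evaluation.
Layer 0: {0}
Layer 1: {8}  total {0,8}
Layer 2: {7}  total {0,7,8}
Layer 3: {2}  total {0,2,7,8}
Reachable = {0,2,7,8}

Answer: UNREACHABLE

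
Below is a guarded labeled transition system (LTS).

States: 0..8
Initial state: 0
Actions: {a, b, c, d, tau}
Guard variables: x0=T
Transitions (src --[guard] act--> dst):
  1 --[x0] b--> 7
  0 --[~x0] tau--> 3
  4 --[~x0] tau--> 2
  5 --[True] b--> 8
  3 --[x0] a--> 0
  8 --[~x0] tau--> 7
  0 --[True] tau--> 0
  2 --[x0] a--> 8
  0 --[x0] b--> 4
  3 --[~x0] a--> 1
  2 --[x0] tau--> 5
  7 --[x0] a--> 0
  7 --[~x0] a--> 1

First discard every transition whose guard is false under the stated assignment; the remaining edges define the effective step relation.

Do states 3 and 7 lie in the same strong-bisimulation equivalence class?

Compute ~ classes (split until stable):
  P[0] = {{0,1,2,3,4,5,6,7,8}}
  P[1] = {{0},{1,5},{2},{3,7},{4,6,8}}
  P[2] = {{0},{1},{2},{3,7},{4,6,8},{5}}
6 equivalence class(es) (converged in 3)
3∈{3,7}, 7∈{3,7}

Answer: BISIMILAR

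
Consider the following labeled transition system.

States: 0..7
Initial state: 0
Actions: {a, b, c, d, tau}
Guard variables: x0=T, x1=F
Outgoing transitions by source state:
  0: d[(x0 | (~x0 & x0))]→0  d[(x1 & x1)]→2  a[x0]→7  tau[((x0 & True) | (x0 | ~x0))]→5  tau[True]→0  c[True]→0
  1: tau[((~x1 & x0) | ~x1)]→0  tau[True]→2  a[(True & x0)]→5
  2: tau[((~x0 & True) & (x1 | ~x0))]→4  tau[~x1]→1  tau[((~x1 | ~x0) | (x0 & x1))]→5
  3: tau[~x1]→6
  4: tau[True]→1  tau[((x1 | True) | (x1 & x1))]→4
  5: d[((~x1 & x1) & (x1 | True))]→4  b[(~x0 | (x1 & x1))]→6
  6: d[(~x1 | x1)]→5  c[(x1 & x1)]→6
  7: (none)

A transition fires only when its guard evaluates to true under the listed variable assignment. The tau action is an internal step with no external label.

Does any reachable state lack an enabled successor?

Reachable = {0,5,7}
  0: a→7  c→0  d→0  tau→0  tau→5  [5 out]
  5: ∅  [STUCK]
  7: ∅  [STUCK]
Path to 5: tau

Answer: DEADLOCK at state 5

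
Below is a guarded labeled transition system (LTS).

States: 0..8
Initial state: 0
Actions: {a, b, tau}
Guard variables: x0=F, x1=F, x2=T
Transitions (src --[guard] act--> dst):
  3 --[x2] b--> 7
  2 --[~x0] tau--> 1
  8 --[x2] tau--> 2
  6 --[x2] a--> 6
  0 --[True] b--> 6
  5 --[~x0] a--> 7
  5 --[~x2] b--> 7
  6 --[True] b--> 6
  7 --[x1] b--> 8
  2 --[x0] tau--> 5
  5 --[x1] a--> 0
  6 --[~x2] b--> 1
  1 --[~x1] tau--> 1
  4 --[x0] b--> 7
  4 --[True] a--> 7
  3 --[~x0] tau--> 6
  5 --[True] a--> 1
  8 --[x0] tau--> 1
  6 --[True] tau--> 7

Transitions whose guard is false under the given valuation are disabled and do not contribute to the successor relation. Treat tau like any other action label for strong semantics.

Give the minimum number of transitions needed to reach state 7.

BFS to 7:
  Layer 0: {0}
  Layer 1: {6}
  Layer 2: {7}
first hit 7 at d=2 via b·tau

Answer: 2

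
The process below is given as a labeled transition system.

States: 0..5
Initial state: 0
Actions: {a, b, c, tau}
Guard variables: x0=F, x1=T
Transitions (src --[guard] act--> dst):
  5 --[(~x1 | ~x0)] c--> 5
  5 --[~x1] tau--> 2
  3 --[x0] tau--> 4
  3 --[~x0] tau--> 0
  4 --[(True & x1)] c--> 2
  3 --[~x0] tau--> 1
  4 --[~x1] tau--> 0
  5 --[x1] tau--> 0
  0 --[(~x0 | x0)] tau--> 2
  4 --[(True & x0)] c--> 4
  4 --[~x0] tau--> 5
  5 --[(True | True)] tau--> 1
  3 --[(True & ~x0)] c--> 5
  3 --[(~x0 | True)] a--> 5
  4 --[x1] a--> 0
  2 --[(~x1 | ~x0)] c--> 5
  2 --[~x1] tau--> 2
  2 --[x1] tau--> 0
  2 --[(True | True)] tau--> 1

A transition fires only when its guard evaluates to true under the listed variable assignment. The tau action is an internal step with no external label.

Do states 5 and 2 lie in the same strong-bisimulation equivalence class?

Answer: BISIMILAR

Working:
Refine partition for ~:
  round 0: {{0,1,2,3,4,5}}
  round 1: {{0},{1},{2,5},{3,4}}
  round 2: {{0},{1},{2,5},{3},{4}}
stable after 3 split(s): 5 block(s)
class of 5: {2,5}; class of 2: {2,5}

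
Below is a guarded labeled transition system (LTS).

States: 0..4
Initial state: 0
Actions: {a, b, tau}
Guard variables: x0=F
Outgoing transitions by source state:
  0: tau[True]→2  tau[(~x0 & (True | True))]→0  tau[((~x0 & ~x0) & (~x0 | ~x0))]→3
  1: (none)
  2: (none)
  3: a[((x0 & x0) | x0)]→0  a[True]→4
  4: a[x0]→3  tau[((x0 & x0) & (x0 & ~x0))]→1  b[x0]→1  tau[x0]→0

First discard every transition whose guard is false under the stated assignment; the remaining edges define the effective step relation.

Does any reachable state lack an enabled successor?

Answer: DEADLOCK at state 2

Trace:
R = {0,2,3,4}
  0: tau→0  tau→2  tau→3  [3 out]
  2: ∅  [STUCK]
  3: a→4  [1 out]
  4: ∅  [STUCK]
trace reaching 2: tau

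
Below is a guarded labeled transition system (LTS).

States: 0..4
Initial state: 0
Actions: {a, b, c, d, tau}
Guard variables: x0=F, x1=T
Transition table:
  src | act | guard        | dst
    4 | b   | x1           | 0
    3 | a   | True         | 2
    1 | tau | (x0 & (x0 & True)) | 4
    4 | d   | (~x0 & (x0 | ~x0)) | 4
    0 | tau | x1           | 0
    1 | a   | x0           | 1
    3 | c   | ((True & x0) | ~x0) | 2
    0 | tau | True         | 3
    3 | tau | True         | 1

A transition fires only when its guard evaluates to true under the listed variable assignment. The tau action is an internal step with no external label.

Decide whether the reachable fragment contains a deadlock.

Answer: DEADLOCK at state 1

Working:
Reach set: {0,1,2,3}
  0: tau→0  tau→3  [deg 2]
  1: ∅  [no exit]
  2: ∅  [no exit]
  3: a→2  c→2  tau→1  [deg 3]
witness 1: tau·tau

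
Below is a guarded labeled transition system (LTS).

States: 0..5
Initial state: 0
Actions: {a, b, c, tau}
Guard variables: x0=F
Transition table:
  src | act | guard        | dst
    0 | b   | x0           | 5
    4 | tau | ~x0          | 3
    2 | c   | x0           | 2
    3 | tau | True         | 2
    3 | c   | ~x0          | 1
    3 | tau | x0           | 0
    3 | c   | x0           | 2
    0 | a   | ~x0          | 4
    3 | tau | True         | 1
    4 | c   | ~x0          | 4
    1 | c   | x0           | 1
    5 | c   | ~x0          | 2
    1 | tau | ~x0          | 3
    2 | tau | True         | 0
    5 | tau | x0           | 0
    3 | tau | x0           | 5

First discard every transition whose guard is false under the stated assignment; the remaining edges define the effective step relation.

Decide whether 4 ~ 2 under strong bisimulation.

Compute ~ classes (split until stable):
  round 0: {{0,1,2,3,4,5}}
  round 1: {{0},{1,2},{3,4},{5}}
  round 2: {{0},{1},{2},{3},{4},{5}}
Fixed point at round 3; 6 class(es).
[4]={4}  [2]={2}

Answer: NOT BISIMILAR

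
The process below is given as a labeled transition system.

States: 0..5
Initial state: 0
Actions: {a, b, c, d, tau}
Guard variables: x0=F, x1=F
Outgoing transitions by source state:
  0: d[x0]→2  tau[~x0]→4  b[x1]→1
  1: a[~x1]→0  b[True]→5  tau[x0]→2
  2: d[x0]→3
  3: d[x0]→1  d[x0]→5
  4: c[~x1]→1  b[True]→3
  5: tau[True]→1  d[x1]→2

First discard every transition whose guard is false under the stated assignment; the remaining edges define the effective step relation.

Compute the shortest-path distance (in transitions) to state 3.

Answer: 2

Trace:
BFS to 3:
  Layer 0: {0}
  Layer 1: {4}
  Layer 2: {1,3}
3 enters at depth 2; path tau·b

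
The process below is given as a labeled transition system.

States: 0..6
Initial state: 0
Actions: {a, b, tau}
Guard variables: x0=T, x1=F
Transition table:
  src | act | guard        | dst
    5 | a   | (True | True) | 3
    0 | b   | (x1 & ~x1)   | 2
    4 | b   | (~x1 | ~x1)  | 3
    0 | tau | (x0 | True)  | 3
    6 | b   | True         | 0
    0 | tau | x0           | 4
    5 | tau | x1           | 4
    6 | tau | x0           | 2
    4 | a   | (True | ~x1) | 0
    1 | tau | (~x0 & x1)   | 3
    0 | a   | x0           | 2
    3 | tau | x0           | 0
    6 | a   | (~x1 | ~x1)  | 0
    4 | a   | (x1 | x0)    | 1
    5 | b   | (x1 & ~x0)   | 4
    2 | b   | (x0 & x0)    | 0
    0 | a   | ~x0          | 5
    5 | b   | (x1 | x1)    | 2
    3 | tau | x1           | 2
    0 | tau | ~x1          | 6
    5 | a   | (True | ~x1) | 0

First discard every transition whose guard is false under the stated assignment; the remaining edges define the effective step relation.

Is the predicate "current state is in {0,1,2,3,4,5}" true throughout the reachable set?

Safe = {0,1,2,3,4,5}
R = {0,1,2,3,4,6}
  0: ✓
  1: ✓
  2: ✓
  3: ✓
  4: ✓
  6: VIOLATES
witness against invariant: tau → 6

Answer: INVARIANT VIOLATED at state 6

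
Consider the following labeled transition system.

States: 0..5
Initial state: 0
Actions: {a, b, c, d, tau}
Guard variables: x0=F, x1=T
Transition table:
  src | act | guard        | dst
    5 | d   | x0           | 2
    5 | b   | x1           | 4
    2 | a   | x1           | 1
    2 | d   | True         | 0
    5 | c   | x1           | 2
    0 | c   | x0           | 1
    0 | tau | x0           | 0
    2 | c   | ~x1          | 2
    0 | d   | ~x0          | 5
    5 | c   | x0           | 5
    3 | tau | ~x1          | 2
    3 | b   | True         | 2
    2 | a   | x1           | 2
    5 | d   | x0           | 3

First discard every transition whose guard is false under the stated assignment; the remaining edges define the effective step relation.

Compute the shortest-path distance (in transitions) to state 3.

Answer: UNREACHABLE

Analysis:
BFS to 3:
  Layer 0: {0}
  Layer 1: {5}
  Layer 2: {2,4}
  Layer 3: {1}
3 never appears.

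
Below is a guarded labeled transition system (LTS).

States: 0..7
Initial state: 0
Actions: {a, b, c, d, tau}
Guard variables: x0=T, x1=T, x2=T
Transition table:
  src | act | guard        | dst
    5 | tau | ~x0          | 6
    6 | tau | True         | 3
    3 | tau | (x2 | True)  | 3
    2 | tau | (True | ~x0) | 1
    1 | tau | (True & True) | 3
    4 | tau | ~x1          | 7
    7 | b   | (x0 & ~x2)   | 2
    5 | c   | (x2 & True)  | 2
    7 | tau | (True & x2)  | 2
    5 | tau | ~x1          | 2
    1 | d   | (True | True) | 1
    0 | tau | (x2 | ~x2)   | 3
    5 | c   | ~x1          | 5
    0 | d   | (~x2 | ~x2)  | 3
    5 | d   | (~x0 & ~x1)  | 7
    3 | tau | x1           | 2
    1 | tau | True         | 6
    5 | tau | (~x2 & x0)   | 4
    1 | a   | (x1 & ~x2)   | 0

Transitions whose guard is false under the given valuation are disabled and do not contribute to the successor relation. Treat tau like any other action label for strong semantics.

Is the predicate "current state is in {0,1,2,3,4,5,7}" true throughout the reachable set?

Answer: INVARIANT VIOLATED at state 6

Working:
Allowed set {0,1,2,3,4,5,7}
Reach set: {0,1,2,3,6}
  0: ok
  1: ok
  2: ok
  3: ok
  6: outside
witness against invariant: tau·tau·tau·tau → 6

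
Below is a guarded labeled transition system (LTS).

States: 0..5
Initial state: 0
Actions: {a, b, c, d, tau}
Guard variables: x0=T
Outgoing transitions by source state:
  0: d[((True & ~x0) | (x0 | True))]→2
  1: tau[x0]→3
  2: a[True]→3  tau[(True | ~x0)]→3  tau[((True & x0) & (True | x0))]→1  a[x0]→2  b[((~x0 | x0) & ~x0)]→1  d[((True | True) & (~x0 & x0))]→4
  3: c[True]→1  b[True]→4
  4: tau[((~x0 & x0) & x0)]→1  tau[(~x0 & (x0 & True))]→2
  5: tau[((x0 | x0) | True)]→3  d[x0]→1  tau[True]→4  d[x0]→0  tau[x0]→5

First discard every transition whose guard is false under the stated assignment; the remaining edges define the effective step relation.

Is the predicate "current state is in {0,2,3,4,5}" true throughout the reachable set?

Safe = {0,2,3,4,5}
Reachable = {0,1,2,3,4}
  0: ok
  1: VIOLATES
  2: ok
  3: ok
  4: ok
counterexample path to 1: d·tau

Answer: INVARIANT VIOLATED at state 1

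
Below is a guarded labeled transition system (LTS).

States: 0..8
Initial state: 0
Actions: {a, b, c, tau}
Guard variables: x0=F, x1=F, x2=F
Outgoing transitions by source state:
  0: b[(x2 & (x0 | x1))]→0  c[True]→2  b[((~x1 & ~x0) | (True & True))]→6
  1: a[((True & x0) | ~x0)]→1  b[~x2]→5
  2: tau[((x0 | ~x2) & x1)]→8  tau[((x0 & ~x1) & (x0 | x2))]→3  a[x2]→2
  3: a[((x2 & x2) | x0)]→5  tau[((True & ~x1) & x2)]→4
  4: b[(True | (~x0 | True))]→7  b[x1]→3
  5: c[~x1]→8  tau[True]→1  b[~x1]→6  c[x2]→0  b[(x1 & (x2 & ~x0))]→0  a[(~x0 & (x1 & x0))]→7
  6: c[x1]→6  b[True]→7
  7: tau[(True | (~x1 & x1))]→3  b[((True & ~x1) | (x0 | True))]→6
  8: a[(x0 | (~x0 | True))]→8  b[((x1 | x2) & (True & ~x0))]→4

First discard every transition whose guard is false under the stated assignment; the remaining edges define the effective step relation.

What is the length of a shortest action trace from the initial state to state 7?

Answer: 2

Trace:
Layered search for 7:
  depth 0: {0}
  depth 1: {2,6}
  depth 2: {7}
7 enters at depth 2; path b·b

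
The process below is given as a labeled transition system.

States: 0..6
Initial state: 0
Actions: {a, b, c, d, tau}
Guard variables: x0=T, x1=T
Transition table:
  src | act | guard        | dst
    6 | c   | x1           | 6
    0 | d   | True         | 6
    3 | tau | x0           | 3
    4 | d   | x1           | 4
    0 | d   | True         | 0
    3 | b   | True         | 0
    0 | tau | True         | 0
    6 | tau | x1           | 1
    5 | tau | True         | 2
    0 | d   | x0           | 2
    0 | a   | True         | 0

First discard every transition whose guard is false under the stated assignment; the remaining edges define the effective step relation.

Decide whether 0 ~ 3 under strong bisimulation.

Answer: NOT BISIMILAR

Working:
Refine partition for ~:
  round 0: {{0,1,2,3,4,5,6}}
  round 1: {{0},{1,2},{3},{4},{5},{6}}
6 equivalence class(es) (converged in 2)
[0]={0}  [3]={3}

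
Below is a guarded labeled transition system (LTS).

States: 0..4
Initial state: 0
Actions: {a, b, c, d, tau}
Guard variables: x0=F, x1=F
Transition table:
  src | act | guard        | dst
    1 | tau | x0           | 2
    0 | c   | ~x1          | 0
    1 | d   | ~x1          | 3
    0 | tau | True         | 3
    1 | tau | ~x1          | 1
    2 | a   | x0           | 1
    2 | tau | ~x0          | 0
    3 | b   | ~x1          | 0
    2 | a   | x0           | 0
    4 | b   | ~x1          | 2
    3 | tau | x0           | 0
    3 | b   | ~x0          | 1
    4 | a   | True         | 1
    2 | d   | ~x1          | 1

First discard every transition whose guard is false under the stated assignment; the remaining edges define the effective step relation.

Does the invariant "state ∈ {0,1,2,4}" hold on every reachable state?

Answer: INVARIANT VIOLATED at state 3

Analysis:
Inv-set: {0,1,2,4}
R = {0,1,3}
  0: ✓
  1: ✓
  3: ✗ unsafe
witness against invariant: tau → 3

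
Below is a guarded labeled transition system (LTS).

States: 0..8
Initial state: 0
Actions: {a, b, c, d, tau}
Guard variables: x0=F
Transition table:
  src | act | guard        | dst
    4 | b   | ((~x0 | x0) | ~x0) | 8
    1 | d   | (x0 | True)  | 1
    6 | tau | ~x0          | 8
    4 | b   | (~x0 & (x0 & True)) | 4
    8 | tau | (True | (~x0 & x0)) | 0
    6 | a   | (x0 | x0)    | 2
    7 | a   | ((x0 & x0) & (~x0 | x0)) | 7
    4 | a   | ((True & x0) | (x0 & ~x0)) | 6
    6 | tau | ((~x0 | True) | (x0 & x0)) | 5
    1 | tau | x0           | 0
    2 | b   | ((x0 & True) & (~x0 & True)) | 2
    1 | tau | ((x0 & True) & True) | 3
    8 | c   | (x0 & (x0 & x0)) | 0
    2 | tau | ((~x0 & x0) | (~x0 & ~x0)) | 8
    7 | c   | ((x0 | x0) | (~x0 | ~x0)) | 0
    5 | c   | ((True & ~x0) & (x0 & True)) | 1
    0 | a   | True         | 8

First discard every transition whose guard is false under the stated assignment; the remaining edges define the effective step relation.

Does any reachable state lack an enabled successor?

Answer: DEADLOCK-FREE

Trace:
Reachable = {0,8}
  0: a→8  [deg 1]
  8: tau→0  [deg 1]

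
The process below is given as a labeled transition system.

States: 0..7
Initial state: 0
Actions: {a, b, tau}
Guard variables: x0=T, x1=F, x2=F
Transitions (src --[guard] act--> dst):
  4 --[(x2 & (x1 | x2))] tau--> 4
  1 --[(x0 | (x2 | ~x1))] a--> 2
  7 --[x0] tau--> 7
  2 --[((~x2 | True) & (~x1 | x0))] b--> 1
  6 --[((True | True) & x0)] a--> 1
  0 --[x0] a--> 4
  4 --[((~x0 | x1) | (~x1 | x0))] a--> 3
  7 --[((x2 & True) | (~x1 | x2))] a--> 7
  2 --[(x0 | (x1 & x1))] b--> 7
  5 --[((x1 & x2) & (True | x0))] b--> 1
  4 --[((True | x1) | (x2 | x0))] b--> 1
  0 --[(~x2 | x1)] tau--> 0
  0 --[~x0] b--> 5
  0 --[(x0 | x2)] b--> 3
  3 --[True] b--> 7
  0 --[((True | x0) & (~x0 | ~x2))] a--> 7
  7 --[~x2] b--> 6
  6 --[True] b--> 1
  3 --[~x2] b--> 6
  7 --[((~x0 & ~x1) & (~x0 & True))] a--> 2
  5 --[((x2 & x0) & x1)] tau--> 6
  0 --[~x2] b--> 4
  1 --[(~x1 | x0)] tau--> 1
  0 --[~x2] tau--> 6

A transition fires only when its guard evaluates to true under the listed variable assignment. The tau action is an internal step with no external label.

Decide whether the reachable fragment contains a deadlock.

R = {0,1,2,3,4,6,7}
  0: a→4  a→7  b→3  b→4  tau→0  tau→6  [deg 6]
  1: a→2  tau→1  [deg 2]
  2: b→1  b→7  [deg 2]
  3: b→6  b→7  [deg 2]
  4: a→3  b→1  [deg 2]
  6: a→1  b→1  [deg 2]
  7: a→7  b→6  tau→7  [deg 3]

Answer: DEADLOCK-FREE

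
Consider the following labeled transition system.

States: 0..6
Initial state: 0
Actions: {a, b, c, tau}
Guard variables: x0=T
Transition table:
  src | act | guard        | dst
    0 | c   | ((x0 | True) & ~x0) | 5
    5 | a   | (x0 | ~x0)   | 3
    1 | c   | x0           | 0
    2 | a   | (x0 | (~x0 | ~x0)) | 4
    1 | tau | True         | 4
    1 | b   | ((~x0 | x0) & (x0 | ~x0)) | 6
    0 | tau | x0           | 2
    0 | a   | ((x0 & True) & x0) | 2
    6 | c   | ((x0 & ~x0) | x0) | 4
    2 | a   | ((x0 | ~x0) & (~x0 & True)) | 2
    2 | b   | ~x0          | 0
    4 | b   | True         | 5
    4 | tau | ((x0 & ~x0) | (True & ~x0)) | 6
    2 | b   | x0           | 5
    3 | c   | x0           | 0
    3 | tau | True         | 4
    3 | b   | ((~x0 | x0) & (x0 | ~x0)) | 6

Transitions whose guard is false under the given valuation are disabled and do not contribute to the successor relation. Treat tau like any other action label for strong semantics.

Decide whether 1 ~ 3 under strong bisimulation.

Refine partition for ~:
  round 0: {{0,1,2,3,4,5,6}}
  round 1: {{0},{1,3},{2},{4},{5},{6}}
6 equivalence class(es) (converged in 2)
class of 1: {1,3}; class of 3: {1,3}

Answer: BISIMILAR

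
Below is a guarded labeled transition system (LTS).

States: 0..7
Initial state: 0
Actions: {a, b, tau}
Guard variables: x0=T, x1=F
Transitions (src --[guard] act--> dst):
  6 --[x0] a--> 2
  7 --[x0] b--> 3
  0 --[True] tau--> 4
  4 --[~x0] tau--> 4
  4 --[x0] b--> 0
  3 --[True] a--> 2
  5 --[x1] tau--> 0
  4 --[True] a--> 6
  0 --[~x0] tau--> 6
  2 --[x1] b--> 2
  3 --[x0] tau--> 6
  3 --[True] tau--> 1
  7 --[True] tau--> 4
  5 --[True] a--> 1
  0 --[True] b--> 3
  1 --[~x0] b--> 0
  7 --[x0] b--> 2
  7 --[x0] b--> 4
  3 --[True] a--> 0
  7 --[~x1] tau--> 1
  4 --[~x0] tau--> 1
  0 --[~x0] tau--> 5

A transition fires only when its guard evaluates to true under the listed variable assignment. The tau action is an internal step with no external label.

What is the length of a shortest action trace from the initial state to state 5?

Answer: UNREACHABLE

Analysis:
Breadth-first toward 5:
  L0 = {0}
  L1 = {3,4}
  L2 = {1,2,6}
5 never appears.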